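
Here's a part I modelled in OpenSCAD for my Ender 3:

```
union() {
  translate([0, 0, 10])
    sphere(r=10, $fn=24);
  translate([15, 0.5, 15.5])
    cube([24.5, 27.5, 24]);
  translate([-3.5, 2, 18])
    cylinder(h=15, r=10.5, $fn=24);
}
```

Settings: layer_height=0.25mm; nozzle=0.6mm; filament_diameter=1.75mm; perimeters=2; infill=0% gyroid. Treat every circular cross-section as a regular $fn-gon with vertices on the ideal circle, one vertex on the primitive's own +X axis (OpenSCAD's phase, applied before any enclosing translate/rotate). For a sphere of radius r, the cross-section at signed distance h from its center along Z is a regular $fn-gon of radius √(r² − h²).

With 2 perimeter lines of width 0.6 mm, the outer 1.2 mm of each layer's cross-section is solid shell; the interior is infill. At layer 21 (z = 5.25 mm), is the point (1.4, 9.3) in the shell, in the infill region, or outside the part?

At z = 5.25 mm: the r=10 sphere slices to a regular 24-gon of circumradius 8.800 (√(r²−h²) with h=4.75 from center); the cube at (15, 0.5) is not intersected at this z (z outside [15.5, 39.5]); the cylinder at (-3.5, 2) does not reach this height (z outside [18, 33]); Combining (union): only the r=10 sphere is present, so the union is just that shape — 1 connected region. Overall, the cross-section is a single solid region. The nearest boundary edge runs (2.28, 8.50)→(0.00, 8.80); distance from the point to it = 0.68 mm. The point is not inside any of the regions above, so it lies outside the cross-section (0.68 mm from the nearest boundary).

outside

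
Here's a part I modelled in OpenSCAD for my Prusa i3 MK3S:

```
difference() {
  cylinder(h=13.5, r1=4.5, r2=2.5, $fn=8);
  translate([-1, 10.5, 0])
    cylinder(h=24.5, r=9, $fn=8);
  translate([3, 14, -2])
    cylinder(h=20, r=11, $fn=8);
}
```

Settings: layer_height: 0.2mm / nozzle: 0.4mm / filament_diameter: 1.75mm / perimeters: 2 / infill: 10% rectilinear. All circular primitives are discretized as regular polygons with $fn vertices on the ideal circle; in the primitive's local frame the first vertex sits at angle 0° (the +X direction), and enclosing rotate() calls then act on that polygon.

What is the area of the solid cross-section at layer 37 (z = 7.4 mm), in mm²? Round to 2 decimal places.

28.65 mm²

At z = 7.4 mm: the cone contributes a regular 8-gon of circumradius 3.404 (interpolated between r1=4.5 and r2=2.5 at t=0.548) (area = (8/2)·3.404²·sin(360°/8) = 32.77 mm²); the cylinder at (-1, 10.5): section is a regular 8-gon, circumradius r=9 (area = (8/2)·9.000²·sin(360°/8) = 229.10 mm²); the r=11 cylinder at (3, 14) contributes a regular 8-gon of circumradius 11 (area = (8/2)·11.000²·sin(360°/8) = 342.24 mm²); Taking the first minus the rest: starting from the cone (32.77 mm²), the r=9 cylinder at (-1, 10.5) partially overlaps it — only the 4.12 mm² overlap (of its 229.10 mm²) is removed, clipping the outline; the r=11 cylinder at (3, 14) misses the remaining region (no effect) — area = 28.65 mm². Overall, the cross-section is a single solid region. Net area = 28.65 mm².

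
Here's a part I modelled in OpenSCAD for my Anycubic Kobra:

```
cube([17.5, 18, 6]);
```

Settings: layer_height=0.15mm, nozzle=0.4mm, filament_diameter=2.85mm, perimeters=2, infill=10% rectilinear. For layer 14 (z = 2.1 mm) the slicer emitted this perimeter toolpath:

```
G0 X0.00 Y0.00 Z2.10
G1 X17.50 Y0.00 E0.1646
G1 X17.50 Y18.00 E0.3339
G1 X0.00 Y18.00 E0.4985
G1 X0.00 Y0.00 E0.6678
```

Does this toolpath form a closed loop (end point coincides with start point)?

yes

Start point (G0): (0.00, 0.00). End point (last G1): the path returns to the start — closed.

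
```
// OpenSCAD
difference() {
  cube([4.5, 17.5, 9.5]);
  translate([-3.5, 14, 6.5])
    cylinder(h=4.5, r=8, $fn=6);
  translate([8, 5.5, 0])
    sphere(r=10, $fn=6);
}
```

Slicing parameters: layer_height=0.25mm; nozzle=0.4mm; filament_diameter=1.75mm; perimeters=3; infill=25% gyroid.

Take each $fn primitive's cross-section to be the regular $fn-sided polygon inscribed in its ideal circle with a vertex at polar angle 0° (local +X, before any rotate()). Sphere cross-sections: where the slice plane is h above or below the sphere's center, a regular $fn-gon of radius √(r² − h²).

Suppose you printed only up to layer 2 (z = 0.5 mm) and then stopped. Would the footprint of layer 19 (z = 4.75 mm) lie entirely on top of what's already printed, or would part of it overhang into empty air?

Compare the two slices. At z = 0.5: the cube is present — its section is the full 4.5×17.5 rectangle (area 78.75 mm²); the cylinder at (-3.5, 14) does not reach this height (z outside [6.5, 11]); the r=10 sphere at (8, 5.5) contributes a regular 6-gon of circumradius √(10²−0.5²) = 9.987 (area = (6/2)·9.987²·sin(360°/6) = 259.16 mm²); After the difference (first − rest): starting from the 4.5×17.5 cube (78.75 mm²), the r=10 sphere at (8, 5.5) partially overlaps it — only the 54.62 mm² overlap (of its 259.16 mm²) is removed, clipping the outline — area = 24.13 mm². At z = 4.75: the cube (footprint 4.5×17.5) is included at this height (area 78.75 mm²); the cylinder at (-3.5, 14) is not intersected at this z (z outside [6.5, 11]); the sphere at (8, 5.5): section is a regular 6-gon, circumradius = √(r²−h²) = √(10²−4.75²) = 8.800 (area = (6/2)·8.800²·sin(360°/6) = 201.19 mm²); Subtracting the remaining from the first: starting from the 4.5×17.5 cube (78.75 mm²), the r=10 sphere at (8, 5.5) partially overlaps it — only the 42.93 mm² overlap (of its 201.19 mm²) is removed, clipping the outline — area = 35.82 mm². Checking containment: at z = 4.75 the cross-section extends beyond the z = 0.5 cross-section by about 11.69 mm².

part overhangs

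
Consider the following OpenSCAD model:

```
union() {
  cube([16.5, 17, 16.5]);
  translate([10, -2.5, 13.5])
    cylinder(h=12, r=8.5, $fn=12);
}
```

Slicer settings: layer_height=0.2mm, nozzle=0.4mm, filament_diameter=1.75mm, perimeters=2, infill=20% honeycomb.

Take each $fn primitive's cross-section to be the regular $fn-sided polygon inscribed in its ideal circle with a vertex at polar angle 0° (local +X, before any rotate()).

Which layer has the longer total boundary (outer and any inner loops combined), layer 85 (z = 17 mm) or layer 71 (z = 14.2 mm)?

Layer 85 (z = 17): the cube is absent (z outside [0, 16.5]); the r=8.5 cylinder at (10, -2.5) contributes a regular 12-gon of circumradius 8.5 (perimeter = 2·12·8.500·sin(180°/12) = 52.80 mm); Combining (union): only the r=8.5 cylinder at (10, -2.5) is present, so the union is just that shape — boundary = 52.80 mm. So its perimeter = 52.80 mm. Layer 71 (z = 14.2): the cube is present — its section is the full 16.5×17 rectangle (perimeter 67.00 mm); the r=8.5 cylinder at (10, -2.5) gives a regular 12-gon of circumradius 8.5 (constant along its height) (perimeter = 2·12·8.500·sin(180°/12) = 52.80 mm); Taking the union: the regions partially overlap (shared area 65.26 mm²), so the edge portions inside another operand are dropped and the merged outline is re-measured after clipping — boundary = 84.66 mm. So its perimeter = 84.66 mm. Layer 71 is larger (84.66 vs 52.80 mm).

layer 71 (z = 14.2 mm)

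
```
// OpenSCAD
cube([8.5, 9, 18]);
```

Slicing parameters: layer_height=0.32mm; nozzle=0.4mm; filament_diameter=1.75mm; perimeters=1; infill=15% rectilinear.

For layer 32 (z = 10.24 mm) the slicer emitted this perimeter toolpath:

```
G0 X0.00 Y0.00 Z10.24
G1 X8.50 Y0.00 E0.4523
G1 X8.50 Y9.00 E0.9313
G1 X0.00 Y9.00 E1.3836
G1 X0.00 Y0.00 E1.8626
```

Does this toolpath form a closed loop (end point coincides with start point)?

yes

Start point (G0): (0.00, 0.00). End point (last G1): the path returns to the start — closed.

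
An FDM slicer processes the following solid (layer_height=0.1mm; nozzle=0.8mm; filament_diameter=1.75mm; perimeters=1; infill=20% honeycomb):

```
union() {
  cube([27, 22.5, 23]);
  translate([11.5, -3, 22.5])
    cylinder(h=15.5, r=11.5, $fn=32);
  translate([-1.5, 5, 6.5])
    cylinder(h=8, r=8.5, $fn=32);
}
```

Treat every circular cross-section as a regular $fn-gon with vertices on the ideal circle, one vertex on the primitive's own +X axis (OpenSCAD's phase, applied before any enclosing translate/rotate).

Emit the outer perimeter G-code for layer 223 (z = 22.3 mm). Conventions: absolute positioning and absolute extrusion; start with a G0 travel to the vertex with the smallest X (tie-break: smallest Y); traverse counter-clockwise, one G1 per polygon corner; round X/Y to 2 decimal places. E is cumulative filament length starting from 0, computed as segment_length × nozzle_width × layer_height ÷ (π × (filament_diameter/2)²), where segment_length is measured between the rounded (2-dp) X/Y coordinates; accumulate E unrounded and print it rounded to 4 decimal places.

At z = 22.3 mm: the cube (footprint 27×22.5) is included at this height; the cylinder at (11.5, -3) does not reach this height (z outside [22.5, 38]); the cylinder at (-1.5, 5) is not intersected at this z (z outside [6.5, 14.5]); Taking the union: only the 27×22.5 cube is present, so the union is just that shape — 1 connected region. The outline is a single polygon with 4 vertices. Extrusion per mm of travel: 0.8 × 0.1 / (π × 0.875²) = 0.033260. Accumulating E over each segment gives final E = 3.2928.

G0 X0.00 Y0.00 Z22.30
G1 X27.00 Y0.00 E0.8980
G1 X27.00 Y22.50 E1.6464
G1 X0.00 Y22.50 E2.5444
G1 X0.00 Y0.00 E3.2928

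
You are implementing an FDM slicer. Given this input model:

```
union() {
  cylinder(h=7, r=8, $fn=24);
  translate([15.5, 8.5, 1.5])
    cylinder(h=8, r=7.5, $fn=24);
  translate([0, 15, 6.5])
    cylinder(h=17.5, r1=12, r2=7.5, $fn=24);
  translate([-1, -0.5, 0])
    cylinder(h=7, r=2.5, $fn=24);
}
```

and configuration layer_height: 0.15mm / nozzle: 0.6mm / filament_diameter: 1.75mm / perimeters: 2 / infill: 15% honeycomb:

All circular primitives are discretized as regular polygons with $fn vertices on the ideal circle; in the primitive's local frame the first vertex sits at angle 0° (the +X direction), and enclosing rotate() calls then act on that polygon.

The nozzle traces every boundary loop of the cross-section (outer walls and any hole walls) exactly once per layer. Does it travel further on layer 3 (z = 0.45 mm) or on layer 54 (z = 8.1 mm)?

Layer 3 (z = 0.45): the r=8 cylinder gives a regular 24-gon of circumradius 8 (constant along its height) (perimeter = 2·24·8.000·sin(180°/24) = 50.12 mm); the cylinder at (15.5, 8.5) is absent (z outside [1.5, 9.5]); the cone at (0, 15) is not intersected at this z (z outside [6.5, 24]); the r=2.5 cylinder at (-1, -0.5) gives a regular 24-gon of circumradius 2.5 (constant along its height) (perimeter = 2·24·2.500·sin(180°/24) = 15.66 mm); Taking the union: the r=2.5 cylinder at (-1, -0.5) lies entirely inside the r=8 cylinder, so the union is just the r=8 cylinder — boundary = 50.12 mm. So its perimeter = 50.12 mm. Layer 54 (z = 8.1): the cylinder is not intersected at this z (z outside [0, 7]); the cylinder at (15.5, 8.5): section is a regular 24-gon, circumradius r=7.5 (perimeter = 2·24·7.500·sin(180°/24) = 46.99 mm); the cone at (0, 15) (r1=12→r2=7.5) has section circumradius 11.589 here — a regular 24-gon (perimeter = 2·24·11.589·sin(180°/24) = 72.61 mm); the cylinder at (-1, -0.5) is not intersected at this z (z outside [0, 7]); Merging all regions: the regions partially overlap (shared area 12.54 mm²), so the edge portions inside another operand are dropped and the merged outline is re-measured after clipping — boundary = 101.42 mm. So its perimeter = 101.42 mm. Layer 54 is larger (101.42 vs 50.12 mm).

layer 54 (z = 8.1 mm)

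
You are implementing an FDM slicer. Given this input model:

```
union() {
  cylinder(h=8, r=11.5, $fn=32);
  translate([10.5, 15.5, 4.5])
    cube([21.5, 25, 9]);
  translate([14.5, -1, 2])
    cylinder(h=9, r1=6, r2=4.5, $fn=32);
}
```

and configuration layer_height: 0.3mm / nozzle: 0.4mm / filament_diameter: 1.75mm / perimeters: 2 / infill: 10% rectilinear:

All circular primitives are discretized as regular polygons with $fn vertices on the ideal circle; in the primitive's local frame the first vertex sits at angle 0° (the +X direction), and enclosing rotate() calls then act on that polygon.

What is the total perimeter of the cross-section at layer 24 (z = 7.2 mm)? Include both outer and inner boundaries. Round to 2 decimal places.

182.04 mm

At z = 7.2 mm: the r=11.5 cylinder contributes a regular 32-gon of circumradius 11.5 (perimeter = 2·32·11.500·sin(180°/32) = 72.14 mm); the cube at (10.5, 15.5) is present — its section is the full 21.5×25 rectangle (perimeter 93.00 mm); the cone at (14.5, -1): at t=0.578 of its height the radius interpolates to r₁+(r₂−r₁)t = 5.133, giving a regular 32-gon of that circumradius (perimeter = 2·32·5.133·sin(180°/32) = 32.20 mm); Merging all regions: the regions partially overlap (shared area 10.04 mm²), so the edge portions inside another operand are dropped and the merged outline is re-measured after clipping — boundary = 182.04 mm. Overall, the cross-section has 2 separate islands. Total boundary length (outer) = 182.04 mm.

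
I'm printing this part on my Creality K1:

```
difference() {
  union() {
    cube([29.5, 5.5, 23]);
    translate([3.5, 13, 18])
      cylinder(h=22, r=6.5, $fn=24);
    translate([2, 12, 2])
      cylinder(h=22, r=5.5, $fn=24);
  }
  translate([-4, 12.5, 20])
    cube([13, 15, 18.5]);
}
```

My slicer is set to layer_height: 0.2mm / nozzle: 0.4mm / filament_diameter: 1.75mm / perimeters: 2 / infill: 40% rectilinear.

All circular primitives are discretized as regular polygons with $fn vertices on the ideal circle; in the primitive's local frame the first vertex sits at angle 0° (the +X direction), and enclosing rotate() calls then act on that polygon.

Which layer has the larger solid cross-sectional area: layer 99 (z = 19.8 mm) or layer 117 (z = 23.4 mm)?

Layer 99 (z = 19.8): the cube (footprint 29.5×5.5) is included at this height (area 162.25 mm²); the r=6.5 cylinder at (3.5, 13) contributes a regular 24-gon of circumradius 6.5 (area = (24/2)·6.500²·sin(360°/24) = 131.22 mm²); the cylinder at (2, 12): section is a regular 24-gon, circumradius r=5.5 (area = (24/2)·5.500²·sin(360°/24) = 93.95 mm²); Combining (union): the regions partially overlap — summed areas 387.42 mm² minus the doubly-counted overlap 87.76 mm² gives 299.66 mm² — area = 299.66 mm²; the cube at (-4, 12.5) is not intersected at this z (z outside [20, 38.5]); After the difference (first − rest): none of the subtracted shapes is present at this height, so the result so far is unchanged — area = 299.66 mm². So its area = 299.66 mm². Layer 117 (z = 23.4): the cube is absent (z outside [0, 23]); the r=6.5 cylinder at (3.5, 13) gives a regular 24-gon of circumradius 6.5 (constant along its height) (area = (24/2)·6.500²·sin(360°/24) = 131.22 mm²); the r=5.5 cylinder at (2, 12) gives a regular 24-gon of circumradius 5.5 (constant along its height) (area = (24/2)·5.500²·sin(360°/24) = 93.95 mm²); Taking the union: the regions partially overlap — summed areas 225.17 mm² minus the doubly-counted overlap 87.76 mm² gives 137.41 mm² — area = 137.41 mm²; the cube at (-4, 12.5) (footprint 13×15) is included at this height (area 195.00 mm²); After the difference (first − rest): starting from that combined region (137.41 mm²), the 13×15 cube at (-4, 12.5) partially overlaps it — only the 69.99 mm² overlap (of its 195.00 mm²) is removed, clipping the outline — area = 67.42 mm². So its area = 67.42 mm². Layer 99 is larger (299.66 vs 67.42 mm²).

layer 99 (z = 19.8 mm)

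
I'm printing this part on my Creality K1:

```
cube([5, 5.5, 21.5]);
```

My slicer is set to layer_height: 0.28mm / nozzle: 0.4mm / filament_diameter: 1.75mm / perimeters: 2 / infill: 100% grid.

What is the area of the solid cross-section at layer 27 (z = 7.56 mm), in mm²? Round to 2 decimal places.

At z = 7.56 mm: the 5×5.5 cube contributes its full rectangle (area 27.50 mm²). Overall, the cross-section is a single solid region. Net area = 27.50 mm².

27.50 mm²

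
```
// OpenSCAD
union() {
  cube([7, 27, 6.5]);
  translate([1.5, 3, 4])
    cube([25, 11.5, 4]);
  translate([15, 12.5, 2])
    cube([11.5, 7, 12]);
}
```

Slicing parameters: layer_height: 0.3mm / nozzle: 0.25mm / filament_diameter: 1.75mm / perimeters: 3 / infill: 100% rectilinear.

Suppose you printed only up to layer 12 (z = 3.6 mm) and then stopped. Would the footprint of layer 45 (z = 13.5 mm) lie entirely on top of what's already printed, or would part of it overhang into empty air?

Compare the two slices. At z = 3.6: the cube (footprint 7×27) is included at this height (area 189.00 mm²); the cube at (1.5, 3) does not reach this height (z outside [4, 8]); the cube at (15, 12.5) is present — its section is the full 11.5×7 rectangle (area 80.50 mm²); Combining (union): the 2 present regions are separate (no shared area or edge), so areas and boundary lengths simply add and each stays a separate island — area = 269.50 mm². At z = 13.5: the cube does not reach this height (z outside [0, 6.5]); the cube at (1.5, 3) is absent (z outside [4, 8]); the 11.5×7 cube at (15, 12.5) contributes its full rectangle (area 80.50 mm²); Taking the union: only the 11.5×7 cube at (15, 12.5) is present, so the union is just that shape — area = 80.50 mm². Checking containment: the cross-section at z = 13.5 is a subset of the cross-section at z = 3.6.

entirely on top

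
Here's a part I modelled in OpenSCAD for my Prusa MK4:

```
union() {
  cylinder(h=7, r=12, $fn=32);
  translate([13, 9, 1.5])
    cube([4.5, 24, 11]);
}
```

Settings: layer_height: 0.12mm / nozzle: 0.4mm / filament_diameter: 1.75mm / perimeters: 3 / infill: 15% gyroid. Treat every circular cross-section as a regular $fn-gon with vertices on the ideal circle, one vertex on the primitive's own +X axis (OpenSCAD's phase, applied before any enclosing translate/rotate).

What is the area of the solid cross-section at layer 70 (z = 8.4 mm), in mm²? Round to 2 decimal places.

108.00 mm²

At z = 8.4 mm: the cylinder does not reach this height (z outside [0, 7]); the 4.5×24 cube at (13, 9) contributes its full rectangle (area 108.00 mm²); Combining (union): only the 4.5×24 cube at (13, 9) is present, so the union is just that shape — area = 108.00 mm². Overall, the cross-section is a single solid region. Net area = 108.00 mm².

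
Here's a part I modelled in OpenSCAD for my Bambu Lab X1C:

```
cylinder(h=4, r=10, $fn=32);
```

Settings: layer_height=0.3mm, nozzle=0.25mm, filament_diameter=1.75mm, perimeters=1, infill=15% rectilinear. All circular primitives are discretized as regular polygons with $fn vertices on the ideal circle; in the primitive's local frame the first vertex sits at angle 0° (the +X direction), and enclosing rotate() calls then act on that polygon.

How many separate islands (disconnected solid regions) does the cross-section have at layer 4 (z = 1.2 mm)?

At z = 1.2 mm: the cylinder: section is a regular 32-gon, circumradius r=10. Overall, the cross-section is a single solid region. Island count = 1.

1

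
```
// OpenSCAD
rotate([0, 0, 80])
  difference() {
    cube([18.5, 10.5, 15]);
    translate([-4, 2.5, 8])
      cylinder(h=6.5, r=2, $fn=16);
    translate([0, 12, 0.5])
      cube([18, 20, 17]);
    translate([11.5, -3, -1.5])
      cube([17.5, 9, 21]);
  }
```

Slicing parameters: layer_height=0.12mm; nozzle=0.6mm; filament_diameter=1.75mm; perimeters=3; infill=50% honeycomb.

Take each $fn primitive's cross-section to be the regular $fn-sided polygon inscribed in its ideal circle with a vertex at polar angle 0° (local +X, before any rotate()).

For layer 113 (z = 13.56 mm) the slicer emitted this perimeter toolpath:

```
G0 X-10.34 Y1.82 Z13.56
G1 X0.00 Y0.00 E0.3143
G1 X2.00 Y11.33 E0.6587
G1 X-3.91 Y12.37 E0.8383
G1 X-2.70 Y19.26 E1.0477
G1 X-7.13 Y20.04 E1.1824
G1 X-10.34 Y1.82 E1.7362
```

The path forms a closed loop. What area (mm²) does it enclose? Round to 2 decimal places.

152.29 mm²

Apply the shoelace formula to the sequence of (X, Y) vertices; enclosed area = 152.29 mm².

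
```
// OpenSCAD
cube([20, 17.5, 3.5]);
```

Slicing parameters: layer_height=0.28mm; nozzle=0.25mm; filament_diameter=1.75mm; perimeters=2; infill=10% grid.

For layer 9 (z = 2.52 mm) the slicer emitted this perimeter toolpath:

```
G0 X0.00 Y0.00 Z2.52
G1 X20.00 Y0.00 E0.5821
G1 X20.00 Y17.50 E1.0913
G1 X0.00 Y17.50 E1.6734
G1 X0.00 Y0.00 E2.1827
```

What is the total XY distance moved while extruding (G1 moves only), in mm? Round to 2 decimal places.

75.00 mm

Sum the Euclidean lengths of each G1 segment: total = 75.00 mm.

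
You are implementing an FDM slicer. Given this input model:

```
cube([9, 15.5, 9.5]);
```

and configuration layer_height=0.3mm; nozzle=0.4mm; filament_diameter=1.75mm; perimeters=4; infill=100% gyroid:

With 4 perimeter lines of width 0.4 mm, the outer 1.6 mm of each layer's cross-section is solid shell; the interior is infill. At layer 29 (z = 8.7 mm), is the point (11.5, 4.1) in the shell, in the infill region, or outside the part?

outside

At z = 8.7 mm: the 9×15.5 cube contributes its full rectangle. Overall, the cross-section is a single solid region. The nearest boundary edge runs (9.00, 0.00)→(9.00, 15.50); distance from the point to it = 2.50 mm. The point is not inside any of the regions above, so it lies outside the cross-section (2.50 mm from the nearest boundary).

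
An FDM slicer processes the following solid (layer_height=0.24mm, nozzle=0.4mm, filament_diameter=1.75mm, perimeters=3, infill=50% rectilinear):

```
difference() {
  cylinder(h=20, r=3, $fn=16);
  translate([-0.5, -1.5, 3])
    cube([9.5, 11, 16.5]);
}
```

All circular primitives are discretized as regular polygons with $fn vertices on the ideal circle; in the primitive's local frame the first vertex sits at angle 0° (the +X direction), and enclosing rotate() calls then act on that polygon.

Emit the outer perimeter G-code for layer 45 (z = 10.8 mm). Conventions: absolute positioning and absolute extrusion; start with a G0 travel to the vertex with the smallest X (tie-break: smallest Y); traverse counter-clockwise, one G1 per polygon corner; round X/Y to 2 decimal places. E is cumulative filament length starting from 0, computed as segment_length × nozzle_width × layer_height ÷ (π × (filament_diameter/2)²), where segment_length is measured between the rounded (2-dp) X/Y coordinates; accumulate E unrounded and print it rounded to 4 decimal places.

G0 X-3.00 Y0.00 Z10.80
G1 X-2.77 Y-1.15 E0.0468
G1 X-2.12 Y-2.12 E0.0934
G1 X-1.15 Y-2.77 E0.1400
G1 X0.00 Y-3.00 E0.1868
G1 X1.15 Y-2.77 E0.2336
G1 X2.12 Y-2.12 E0.2802
G1 X2.54 Y-1.50 E0.3101
G1 X-0.50 Y-1.50 E0.4315
G1 X-0.50 Y2.90 E0.6071
G1 X-1.15 Y2.77 E0.6335
G1 X-2.12 Y2.12 E0.6801
G1 X-2.77 Y1.15 E0.7267
G1 X-3.00 Y0.00 E0.7735

At z = 10.8 mm: the r=3 cylinder contributes a regular 16-gon of circumradius 3; the cube at (-0.5, -1.5) is present — its section is the full 9.5×11 rectangle; Subtracting the remaining from the first: starting from the r=3 cylinder, the 9.5×11 cube at (-0.5, -1.5) partially overlaps it — only the 13.36 mm² overlap (of its 104.50 mm²) is removed, clipping the outline — 1 connected region. The outline is a single polygon with 13 vertices. Extrusion per mm of travel: 0.4 × 0.24 / (π × 0.875²) = 0.039912. Accumulating E over each segment gives final E = 0.7735.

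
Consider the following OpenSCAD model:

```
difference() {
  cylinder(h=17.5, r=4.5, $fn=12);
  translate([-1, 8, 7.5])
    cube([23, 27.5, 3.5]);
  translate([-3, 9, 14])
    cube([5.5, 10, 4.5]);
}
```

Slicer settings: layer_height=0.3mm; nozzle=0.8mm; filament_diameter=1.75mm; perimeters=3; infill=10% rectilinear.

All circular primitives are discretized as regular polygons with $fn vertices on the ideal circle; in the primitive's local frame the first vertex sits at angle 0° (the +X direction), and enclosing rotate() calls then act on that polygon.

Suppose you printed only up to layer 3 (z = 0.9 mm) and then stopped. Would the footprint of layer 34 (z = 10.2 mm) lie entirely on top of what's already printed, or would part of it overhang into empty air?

Compare the two slices. At z = 0.9: the r=4.5 cylinder contributes a regular 12-gon of circumradius 4.5 (area = (12/2)·4.500²·sin(360°/12) = 60.75 mm²); the cube at (-1, 8) does not reach this height (z outside [7.5, 11]); the cube at (-3, 9) is absent (z outside [14, 18.5]); After the difference (first − rest): none of the subtracted shapes is present at this height, so the r=4.5 cylinder is unchanged — area = 60.75 mm². At z = 10.2: the r=4.5 cylinder contributes a regular 12-gon of circumradius 4.5 (area = (12/2)·4.500²·sin(360°/12) = 60.75 mm²); the cube at (-1, 8) is present — its section is the full 23×27.5 rectangle (area 632.50 mm²); the cube at (-3, 9) is not intersected at this z (z outside [14, 18.5]); Subtracting the remaining from the first: starting from the r=4.5 cylinder (60.75 mm²), the 23×27.5 cube at (-1, 8) misses the remaining region (no effect) — area = 60.75 mm². Checking containment: the cross-section at z = 10.2 is a subset of the cross-section at z = 0.9.

entirely on top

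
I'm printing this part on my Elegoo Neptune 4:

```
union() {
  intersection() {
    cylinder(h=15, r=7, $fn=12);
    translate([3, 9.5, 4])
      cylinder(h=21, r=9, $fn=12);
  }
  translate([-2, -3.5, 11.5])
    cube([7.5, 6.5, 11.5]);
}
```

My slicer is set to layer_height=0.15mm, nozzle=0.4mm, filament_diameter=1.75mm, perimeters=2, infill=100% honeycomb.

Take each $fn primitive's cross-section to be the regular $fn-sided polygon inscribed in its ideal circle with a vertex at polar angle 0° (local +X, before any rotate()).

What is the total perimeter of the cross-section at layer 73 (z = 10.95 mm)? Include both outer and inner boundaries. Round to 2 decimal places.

27.53 mm

At z = 10.95 mm: the r=7 cylinder gives a regular 12-gon of circumradius 7 (constant along its height) (perimeter = 2·12·7.000·sin(180°/12) = 43.48 mm); the r=9 cylinder at (3, 9.5) gives a regular 12-gon of circumradius 9 (constant along its height) (perimeter = 2·12·9.000·sin(180°/12) = 55.90 mm); Taking the intersection: the r=9 cylinder at (3, 9.5) partially overlaps the r=7 cylinder; clipping to the common part keeps 46.79 mm² — boundary = 27.53 mm; the cube at (-2, -3.5) is absent (z outside [11.5, 23]); Combining (union): only that combined region is present, so the union is just that shape — boundary = 27.53 mm. Overall, the cross-section is a single solid region. Total boundary length (outer) = 27.53 mm.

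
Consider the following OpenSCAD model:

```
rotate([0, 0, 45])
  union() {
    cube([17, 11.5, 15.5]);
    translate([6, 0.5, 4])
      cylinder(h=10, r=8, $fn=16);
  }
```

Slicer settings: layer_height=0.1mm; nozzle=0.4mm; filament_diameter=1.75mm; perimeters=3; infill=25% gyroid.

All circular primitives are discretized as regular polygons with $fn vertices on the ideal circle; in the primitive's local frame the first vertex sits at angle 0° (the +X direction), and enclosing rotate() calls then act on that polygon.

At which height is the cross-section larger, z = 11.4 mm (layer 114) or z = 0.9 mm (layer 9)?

layer 114 (z = 11.4 mm)

Layer 114 (z = 11.4): the 17×11.5 cube contributes its full rectangle (area 195.50 mm²); the r=8 cylinder at (6, 0.5) gives a regular 16-gon of circumradius 8 (constant along its height) (area = (16/2)·8.000²·sin(360°/16) = 195.93 mm²); Combining (union): the regions partially overlap — summed areas 391.43 mm² minus the doubly-counted overlap 98.30 mm² gives 293.13 mm² — area = 293.13 mm²; (whole slice rotated 45° about Z — lengths, areas and connectivity unchanged). So its area = 293.13 mm². Layer 9 (z = 0.9): the cube is present — its section is the full 17×11.5 rectangle (area 195.50 mm²); the cylinder at (6, 0.5) does not reach this height (z outside [4, 14]); Combining (union): only the 17×11.5 cube is present, so the union is just that shape — area = 195.50 mm²; (whole slice rotated 45° about Z — lengths, areas and connectivity unchanged). So its area = 195.50 mm². Layer 114 is larger (293.13 vs 195.50 mm²).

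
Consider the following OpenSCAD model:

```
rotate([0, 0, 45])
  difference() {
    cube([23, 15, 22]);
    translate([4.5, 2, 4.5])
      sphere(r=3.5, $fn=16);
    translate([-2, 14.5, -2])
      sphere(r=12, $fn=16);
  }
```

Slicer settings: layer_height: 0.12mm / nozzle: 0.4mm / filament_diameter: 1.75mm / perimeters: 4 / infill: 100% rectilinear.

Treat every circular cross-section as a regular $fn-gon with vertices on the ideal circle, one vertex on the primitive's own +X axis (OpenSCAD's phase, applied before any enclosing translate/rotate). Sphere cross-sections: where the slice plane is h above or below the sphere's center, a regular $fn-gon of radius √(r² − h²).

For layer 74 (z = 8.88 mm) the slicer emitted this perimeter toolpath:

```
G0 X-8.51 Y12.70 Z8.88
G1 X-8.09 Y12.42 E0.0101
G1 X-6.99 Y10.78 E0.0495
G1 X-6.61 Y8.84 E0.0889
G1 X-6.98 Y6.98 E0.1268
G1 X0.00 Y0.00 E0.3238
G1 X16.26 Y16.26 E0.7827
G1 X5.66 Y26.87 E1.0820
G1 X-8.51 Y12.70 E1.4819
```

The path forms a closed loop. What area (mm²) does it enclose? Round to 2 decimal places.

333.55 mm²

Apply the shoelace formula to the sequence of (X, Y) vertices; enclosed area = 333.55 mm².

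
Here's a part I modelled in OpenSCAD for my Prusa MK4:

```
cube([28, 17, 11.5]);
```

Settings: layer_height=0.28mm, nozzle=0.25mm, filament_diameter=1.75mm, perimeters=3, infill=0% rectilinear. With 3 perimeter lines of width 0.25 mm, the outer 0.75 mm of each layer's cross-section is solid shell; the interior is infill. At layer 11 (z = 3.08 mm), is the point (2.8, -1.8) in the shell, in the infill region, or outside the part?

outside

At z = 3.08 mm: the cube is present — its section is the full 28×17 rectangle. Overall, the cross-section is a single solid region. The nearest boundary edge runs (0.00, 0.00)→(28.00, 0.00); distance from the point to it = 1.80 mm. The point is not inside any of the regions above, so it lies outside the cross-section (1.80 mm from the nearest boundary).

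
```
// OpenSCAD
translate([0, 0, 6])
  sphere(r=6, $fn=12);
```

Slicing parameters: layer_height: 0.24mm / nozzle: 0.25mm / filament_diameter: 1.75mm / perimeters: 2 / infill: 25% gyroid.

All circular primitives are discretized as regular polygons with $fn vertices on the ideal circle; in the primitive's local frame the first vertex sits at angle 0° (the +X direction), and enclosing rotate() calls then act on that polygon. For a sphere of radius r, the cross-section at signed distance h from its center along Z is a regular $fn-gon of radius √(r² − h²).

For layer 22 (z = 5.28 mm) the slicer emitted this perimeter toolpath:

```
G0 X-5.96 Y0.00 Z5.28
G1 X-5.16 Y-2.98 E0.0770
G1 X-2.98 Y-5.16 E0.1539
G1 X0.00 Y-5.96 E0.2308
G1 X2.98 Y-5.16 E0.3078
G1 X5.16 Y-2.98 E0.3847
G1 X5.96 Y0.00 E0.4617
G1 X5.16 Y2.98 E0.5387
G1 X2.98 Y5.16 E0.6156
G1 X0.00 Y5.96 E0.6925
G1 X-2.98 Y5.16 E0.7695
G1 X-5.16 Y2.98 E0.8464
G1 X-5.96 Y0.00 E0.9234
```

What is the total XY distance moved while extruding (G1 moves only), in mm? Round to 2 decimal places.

37.02 mm

Sum the Euclidean lengths of each G1 segment: total = 37.02 mm.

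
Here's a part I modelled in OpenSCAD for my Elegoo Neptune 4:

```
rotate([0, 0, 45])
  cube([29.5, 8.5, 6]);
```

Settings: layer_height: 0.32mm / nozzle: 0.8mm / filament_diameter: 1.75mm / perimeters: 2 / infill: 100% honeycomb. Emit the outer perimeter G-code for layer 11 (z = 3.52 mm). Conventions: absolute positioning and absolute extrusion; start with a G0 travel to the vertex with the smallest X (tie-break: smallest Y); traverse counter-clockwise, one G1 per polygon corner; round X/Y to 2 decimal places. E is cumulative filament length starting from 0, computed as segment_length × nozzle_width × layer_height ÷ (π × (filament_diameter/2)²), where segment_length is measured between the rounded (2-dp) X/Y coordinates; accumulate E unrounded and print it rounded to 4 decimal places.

G0 X-6.01 Y6.01 Z3.52
G1 X0.00 Y0.00 E0.9046
G1 X20.86 Y20.86 E4.0444
G1 X14.85 Y26.87 E4.9490
G1 X-6.01 Y6.01 E8.0888

At z = 3.52 mm: the 29.5×8.5 cube contributes its full rectangle; (rotated 45° about Z; rotation is an isometry so areas/perimeters/island counts are preserved). The outline is a single polygon with 4 vertices. Extrusion per mm of travel: 0.8 × 0.32 / (π × 0.875²) = 0.106432. Accumulating E over each segment gives final E = 8.0888.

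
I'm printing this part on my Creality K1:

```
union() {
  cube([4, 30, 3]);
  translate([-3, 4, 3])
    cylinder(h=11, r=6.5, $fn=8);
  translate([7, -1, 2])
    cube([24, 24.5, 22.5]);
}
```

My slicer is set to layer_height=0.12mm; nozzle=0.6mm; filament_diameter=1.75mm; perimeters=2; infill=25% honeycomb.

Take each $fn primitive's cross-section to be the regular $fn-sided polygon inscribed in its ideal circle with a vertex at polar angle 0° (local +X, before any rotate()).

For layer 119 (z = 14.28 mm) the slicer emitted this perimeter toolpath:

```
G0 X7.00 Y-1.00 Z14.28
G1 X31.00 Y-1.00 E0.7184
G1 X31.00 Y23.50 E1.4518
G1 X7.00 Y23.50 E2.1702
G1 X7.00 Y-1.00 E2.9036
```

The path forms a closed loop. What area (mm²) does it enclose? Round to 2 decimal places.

Apply the shoelace formula to the sequence of (X, Y) vertices; enclosed area = 588.00 mm².

588.00 mm²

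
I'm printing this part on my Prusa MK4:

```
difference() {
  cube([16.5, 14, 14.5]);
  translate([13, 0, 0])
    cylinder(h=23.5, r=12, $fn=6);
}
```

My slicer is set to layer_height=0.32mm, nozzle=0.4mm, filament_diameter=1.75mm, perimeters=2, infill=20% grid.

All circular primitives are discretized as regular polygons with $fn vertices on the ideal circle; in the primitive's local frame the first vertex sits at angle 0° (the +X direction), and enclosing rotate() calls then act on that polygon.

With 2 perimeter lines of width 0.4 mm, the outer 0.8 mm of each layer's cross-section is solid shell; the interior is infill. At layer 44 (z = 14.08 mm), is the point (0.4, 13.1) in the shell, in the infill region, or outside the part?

At z = 14.08 mm: the cube (footprint 16.5×14) is included at this height; the r=12 cylinder at (13, 0) contributes a regular 6-gon of circumradius 12; Subtracting the remaining from the first: starting from the 16.5×14 cube, the r=12 cylinder at (13, 0) partially overlaps it — only the 129.90 mm² overlap (of its 374.12 mm²) is removed, clipping the outline — 1 connected region. Overall, the cross-section is a single solid region. The nearest boundary edge runs (0.00, 0.00)→(0.00, 14.00); distance from the point to it = 0.40 mm. The point is inside the cross-section, 0.40 mm from the nearest boundary — within the 0.8 mm shell band (2 × 0.4).

shell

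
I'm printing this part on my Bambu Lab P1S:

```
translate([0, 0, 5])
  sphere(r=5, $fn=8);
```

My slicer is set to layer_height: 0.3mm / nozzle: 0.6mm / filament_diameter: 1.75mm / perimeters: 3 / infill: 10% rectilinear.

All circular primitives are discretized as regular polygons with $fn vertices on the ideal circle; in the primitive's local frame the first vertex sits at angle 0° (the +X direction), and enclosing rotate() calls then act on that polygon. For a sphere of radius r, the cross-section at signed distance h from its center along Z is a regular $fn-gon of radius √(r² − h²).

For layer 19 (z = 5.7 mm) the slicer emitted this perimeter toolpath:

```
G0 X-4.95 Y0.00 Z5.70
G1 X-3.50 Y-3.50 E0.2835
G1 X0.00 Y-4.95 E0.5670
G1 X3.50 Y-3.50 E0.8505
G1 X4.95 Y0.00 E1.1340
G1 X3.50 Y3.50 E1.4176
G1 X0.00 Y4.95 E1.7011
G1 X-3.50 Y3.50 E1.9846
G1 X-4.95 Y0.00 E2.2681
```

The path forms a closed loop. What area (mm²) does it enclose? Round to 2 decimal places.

Apply the shoelace formula to the sequence of (X, Y) vertices; enclosed area = 69.30 mm².

69.30 mm²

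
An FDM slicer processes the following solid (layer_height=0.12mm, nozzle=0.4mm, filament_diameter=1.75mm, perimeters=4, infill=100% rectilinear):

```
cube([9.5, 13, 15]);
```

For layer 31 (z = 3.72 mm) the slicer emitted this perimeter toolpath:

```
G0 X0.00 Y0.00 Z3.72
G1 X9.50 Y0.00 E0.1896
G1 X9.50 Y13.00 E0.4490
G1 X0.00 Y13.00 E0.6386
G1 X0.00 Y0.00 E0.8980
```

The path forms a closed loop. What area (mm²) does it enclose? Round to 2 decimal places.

123.50 mm²

Apply the shoelace formula to the sequence of (X, Y) vertices; enclosed area = 123.50 mm².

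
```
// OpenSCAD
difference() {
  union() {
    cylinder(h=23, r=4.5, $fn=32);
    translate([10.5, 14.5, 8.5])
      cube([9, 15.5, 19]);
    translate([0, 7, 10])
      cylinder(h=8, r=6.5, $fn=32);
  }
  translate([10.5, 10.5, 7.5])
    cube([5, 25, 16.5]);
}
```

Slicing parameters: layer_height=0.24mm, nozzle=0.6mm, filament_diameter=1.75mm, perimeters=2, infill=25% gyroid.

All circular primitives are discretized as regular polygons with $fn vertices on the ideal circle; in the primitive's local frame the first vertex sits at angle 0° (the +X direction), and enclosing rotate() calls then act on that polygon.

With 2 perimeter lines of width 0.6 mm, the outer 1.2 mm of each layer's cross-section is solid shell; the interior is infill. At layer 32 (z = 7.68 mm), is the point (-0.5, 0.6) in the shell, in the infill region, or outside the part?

infill

At z = 7.68 mm: the r=4.5 cylinder contributes a regular 32-gon of circumradius 4.5; the cube at (10.5, 14.5) is absent (z outside [8.5, 27.5]); the cylinder at (0, 7) is not intersected at this z (z outside [10, 18]); Merging all regions: only the r=4.5 cylinder is present, so the union is just that shape — 1 connected region; the cube at (10.5, 10.5) (footprint 5×25) is included at this height; Taking the first minus the rest: starting from the result so far, the 5×25 cube at (10.5, 10.5) misses the remaining region (no effect) — 1 connected region. Overall, the cross-section is a single solid region. The nearest boundary edge runs (-3.18, 3.18)→(-2.50, 3.74); distance from the point to it = 3.70 mm. The point is inside the cross-section and 3.70 mm from the nearest boundary — more than the 1.2 mm shell width (2 × 0.6), so it's in the infill interior.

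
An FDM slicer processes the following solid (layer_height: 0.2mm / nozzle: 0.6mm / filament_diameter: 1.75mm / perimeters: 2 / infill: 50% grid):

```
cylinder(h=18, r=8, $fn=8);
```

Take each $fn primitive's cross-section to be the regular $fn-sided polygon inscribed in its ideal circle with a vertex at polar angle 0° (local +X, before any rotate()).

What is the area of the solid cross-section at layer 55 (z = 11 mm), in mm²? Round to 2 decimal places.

181.02 mm²

At z = 11 mm: the cylinder: section is a regular 8-gon, circumradius r=8 (area = (8/2)·8.000²·sin(360°/8) = 181.02 mm²). Overall, the cross-section is a single solid region. Net area = 181.02 mm².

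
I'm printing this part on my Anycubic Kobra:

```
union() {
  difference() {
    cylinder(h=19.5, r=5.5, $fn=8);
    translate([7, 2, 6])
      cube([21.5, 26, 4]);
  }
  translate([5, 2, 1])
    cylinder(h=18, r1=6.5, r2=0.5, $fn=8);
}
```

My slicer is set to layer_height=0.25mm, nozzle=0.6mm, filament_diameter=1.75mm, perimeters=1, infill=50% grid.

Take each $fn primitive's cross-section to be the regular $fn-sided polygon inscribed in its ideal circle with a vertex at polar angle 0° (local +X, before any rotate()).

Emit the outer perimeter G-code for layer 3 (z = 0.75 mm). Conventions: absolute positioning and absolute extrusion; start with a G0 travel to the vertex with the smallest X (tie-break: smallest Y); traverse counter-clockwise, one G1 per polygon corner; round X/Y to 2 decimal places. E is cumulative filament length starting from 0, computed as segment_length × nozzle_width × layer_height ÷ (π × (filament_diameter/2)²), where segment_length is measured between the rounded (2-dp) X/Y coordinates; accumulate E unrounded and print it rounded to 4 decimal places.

At z = 0.75 mm: the r=5.5 cylinder gives a regular 8-gon of circumradius 5.5 (constant along its height); the cube at (7, 2) does not reach this height (z outside [6, 10]); Taking the first minus the rest: none of the subtracted shapes is present at this height, so the r=5.5 cylinder is unchanged — 1 connected region; the cone at (5, 2) is not intersected at this z (z outside [1, 19]); Combining (union): only the result so far is present, so the union is just that shape — 1 connected region. The outline is a single polygon with 8 vertices. Extrusion per mm of travel: 0.6 × 0.25 / (π × 0.875²) = 0.062363. Accumulating E over each segment gives final E = 2.1004.

G0 X-5.50 Y0.00 Z0.75
G1 X-3.89 Y-3.89 E0.2625
G1 X0.00 Y-5.50 E0.5251
G1 X3.89 Y-3.89 E0.7876
G1 X5.50 Y0.00 E1.0502
G1 X3.89 Y3.89 E1.3127
G1 X0.00 Y5.50 E1.5753
G1 X-3.89 Y3.89 E1.8378
G1 X-5.50 Y0.00 E2.1004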